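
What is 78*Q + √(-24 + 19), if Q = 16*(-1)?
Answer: -1248 + I*√5 ≈ -1248.0 + 2.2361*I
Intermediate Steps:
Q = -16
78*Q + √(-24 + 19) = 78*(-16) + √(-24 + 19) = -1248 + √(-5) = -1248 + I*√5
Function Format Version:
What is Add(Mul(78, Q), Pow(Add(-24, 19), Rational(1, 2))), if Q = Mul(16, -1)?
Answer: Add(-1248, Mul(I, Pow(5, Rational(1, 2)))) ≈ Add(-1248.0, Mul(2.2361, I))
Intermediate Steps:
Q = -16
Add(Mul(78, Q), Pow(Add(-24, 19), Rational(1, 2))) = Add(Mul(78, -16), Pow(Add(-24, 19), Rational(1, 2))) = Add(-1248, Pow(-5, Rational(1, 2))) = Add(-1248, Mul(I, Pow(5, Rational(1, 2))))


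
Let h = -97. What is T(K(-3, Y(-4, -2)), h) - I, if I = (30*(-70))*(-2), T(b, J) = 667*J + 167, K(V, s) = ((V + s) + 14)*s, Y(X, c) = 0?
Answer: -68732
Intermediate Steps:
K(V, s) = s*(14 + V + s) (K(V, s) = (14 + V + s)*s = s*(14 + V + s))
T(b, J) = 167 + 667*J
I = 4200 (I = -2100*(-2) = 4200)
T(K(-3, Y(-4, -2)), h) - I = (167 + 667*(-97)) - 1*4200 = (167 - 64699) - 4200 = -64532 - 4200 = -68732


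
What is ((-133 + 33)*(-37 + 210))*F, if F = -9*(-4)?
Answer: -622800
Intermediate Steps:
F = 36
((-133 + 33)*(-37 + 210))*F = ((-133 + 33)*(-37 + 210))*36 = -100*173*36 = -17300*36 = -622800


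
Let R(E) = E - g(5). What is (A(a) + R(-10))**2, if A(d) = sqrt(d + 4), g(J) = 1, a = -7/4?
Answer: 361/4 ≈ 90.250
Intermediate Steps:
a = -7/4 (a = -7*1/4 = -7/4 ≈ -1.7500)
A(d) = sqrt(4 + d)
R(E) = -1 + E (R(E) = E - 1*1 = E - 1 = -1 + E)
(A(a) + R(-10))**2 = (sqrt(4 - 7/4) + (-1 - 10))**2 = (sqrt(9/4) - 11)**2 = (3/2 - 11)**2 = (-19/2)**2 = 361/4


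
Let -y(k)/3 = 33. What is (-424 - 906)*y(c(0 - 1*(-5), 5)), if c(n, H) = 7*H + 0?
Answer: 131670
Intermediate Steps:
c(n, H) = 7*H
y(k) = -99 (y(k) = -3*33 = -99)
(-424 - 906)*y(c(0 - 1*(-5), 5)) = (-424 - 906)*(-99) = -1330*(-99) = 131670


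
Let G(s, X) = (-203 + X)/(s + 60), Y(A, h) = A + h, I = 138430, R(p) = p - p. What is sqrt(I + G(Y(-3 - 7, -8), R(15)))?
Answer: sqrt(4983306)/6 ≈ 372.06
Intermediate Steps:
R(p) = 0
G(s, X) = (-203 + X)/(60 + s)
sqrt(I + G(Y(-3 - 7, -8), R(15))) = sqrt(138430 + (-203 + 0)/(60 + ((-3 - 7) - 8))) = sqrt(138430 - 203/(60 + (-10 - 8))) = sqrt(138430 - 203/(60 - 18)) = sqrt(138430 - 203/42) = sqrt(138430 + (1/42)*(-203)) = sqrt(138430 - 29/6) = sqrt(830551/6) = sqrt(4983306)/6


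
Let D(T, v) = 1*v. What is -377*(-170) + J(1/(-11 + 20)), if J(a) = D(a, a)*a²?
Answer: 46721611/729 ≈ 64090.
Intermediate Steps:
D(T, v) = v
J(a) = a³ (J(a) = a*a² = a³)
-377*(-170) + J(1/(-11 + 20)) = -377*(-170) + (1/(-11 + 20))³ = 64090 + (1/9)³ = 64090 + (⅑)³ = 64090 + 1/729 = 46721611/729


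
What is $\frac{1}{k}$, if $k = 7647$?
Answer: $\frac{1}{7647} \approx 0.00013077$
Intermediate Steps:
$\frac{1}{k} = \frac{1}{7647}$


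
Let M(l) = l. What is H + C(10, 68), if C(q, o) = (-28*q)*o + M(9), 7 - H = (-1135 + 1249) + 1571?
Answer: -20709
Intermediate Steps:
H = -1678 (H = 7 - ((-1135 + 1249) + 1571) = 7 - (114 + 1571) = 7 - 1*1685 = 7 - 1685 = -1678)
C(q, o) = 9 - 28*o*q (C(q, o) = (-28*q)*o + 9 = -28*o*q + 9 = 9 - 28*o*q)
H + C(10, 68) = -1678 + (9 - 28*68*10) = -1678 + (9 - 19040) = -1678 - 19031 = -20709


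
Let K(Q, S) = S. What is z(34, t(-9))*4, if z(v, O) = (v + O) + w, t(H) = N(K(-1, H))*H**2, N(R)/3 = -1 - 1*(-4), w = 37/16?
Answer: 12245/4 ≈ 3061.3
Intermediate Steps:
w = 37/16 (w = 37*(1/16) = 37/16 ≈ 2.3125)
N(R) = 9 (N(R) = 3*(-1 - 1*(-4)) = 3*(-1 + 4) = 3*3 = 9)
t(H) = 9*H**2
z(v, O) = 37/16 + O + v (z(v, O) = (v + O) + 37/16 = (O + v) + 37/16 = 37/16 + O + v)
z(34, t(-9))*4 = (37/16 + 9*(-9)**2 + 34)*4 = (37/16 + 9*81 + 34)*4 = (37/16 + 729 + 34)*4 = (12245/16)*4 = 12245/4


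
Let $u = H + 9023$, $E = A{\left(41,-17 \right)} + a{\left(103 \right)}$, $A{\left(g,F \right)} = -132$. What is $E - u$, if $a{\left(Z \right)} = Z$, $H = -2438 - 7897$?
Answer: $1283$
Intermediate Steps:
$H = -10335$ ($H = -2438 - 7897 = -10335$)
$E = -29$ ($E = -132 + 103 = -29$)
$u = -1312$ ($u = -10335 + 9023 = -1312$)
$E - u = -29 - -1312 = -29 + 1312 = 1283$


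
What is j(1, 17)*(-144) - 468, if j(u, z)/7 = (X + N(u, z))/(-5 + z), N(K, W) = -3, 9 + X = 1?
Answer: 456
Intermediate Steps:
X = -8 (X = -9 + 1 = -8)
j(u, z) = -77/(-5 + z) (j(u, z) = 7*((-8 - 3)/(-5 + z)) = 7*(-11/(-5 + z)) = -77/(-5 + z))
j(1, 17)*(-144) - 468 = -77/(-5 + 17)*(-144) - 468 = -77/12*(-144) - 468 = 924 - 468 = 456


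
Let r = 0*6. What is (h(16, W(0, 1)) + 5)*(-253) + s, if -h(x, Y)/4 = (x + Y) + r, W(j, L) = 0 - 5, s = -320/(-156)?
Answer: 384893/39 ≈ 9869.0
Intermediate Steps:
s = 80/39 (s = -320*(-1/156) = 80/39 ≈ 2.0513)
W(j, L) = -5
r = 0
h(x, Y) = -4*Y - 4*x (h(x, Y) = -4*((x + Y) + 0) = -4*((Y + x) + 0) = -4*(Y + x) = -4*Y - 4*x)
(h(16, W(0, 1)) + 5)*(-253) + s = ((-4*(-5) - 4*16) + 5)*(-253) + 80/39 = ((20 - 64) + 5)*(-253) + 80/39 = (-44 + 5)*(-253) + 80/39 = -39*(-253) + 80/39 = 9867 + 80/39 = 384893/39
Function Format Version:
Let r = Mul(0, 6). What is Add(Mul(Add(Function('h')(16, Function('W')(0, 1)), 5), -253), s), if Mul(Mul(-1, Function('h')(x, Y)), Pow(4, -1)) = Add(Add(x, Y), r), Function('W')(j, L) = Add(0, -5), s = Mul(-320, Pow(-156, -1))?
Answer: Rational(384893, 39) ≈ 9869.0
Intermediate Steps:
s = Rational(80, 39) (s = Mul(-320, Rational(-1, 156)) = Rational(80, 39) ≈ 2.0513)
Function('W')(j, L) = -5
r = 0
Function('h')(x, Y) = Add(Mul(-4, Y), Mul(-4, x)) (Function('h')(x, Y) = Mul(-4, Add(Add(x, Y), 0)) = Mul(-4, Add(Add(Y, x), 0)) = Mul(-4, Add(Y, x)) = Add(Mul(-4, Y), Mul(-4, x)))
Add(Mul(Add(Function('h')(16, Function('W')(0, 1)), 5), -253), s) = Add(Mul(Add(Add(Mul(-4, -5), Mul(-4, 16)), 5), -253), Rational(80, 39)) = Add(Mul(Add(Add(20, -64), 5), -253), Rational(80, 39)) = Add(Mul(Add(-44, 5), -253), Rational(80, 39)) = Add(Mul(-39, -253), Rational(80, 39)) = Add(9867, Rational(80, 39)) = Rational(384893, 39)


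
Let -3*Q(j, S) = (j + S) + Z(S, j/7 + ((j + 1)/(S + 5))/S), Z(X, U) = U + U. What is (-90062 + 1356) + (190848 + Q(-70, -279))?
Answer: 3908875118/38223 ≈ 1.0227e+5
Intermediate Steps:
Z(X, U) = 2*U
Q(j, S) = -3*j/7 - S/3 - 2*(1 + j)/(3*S*(5 + S)) (Q(j, S) = -((j + S) + 2*(j/7 + ((j + 1)/(S + 5))/S))/3 = -((S + j) + 2*(j*(1/7) + ((1 + j)/(5 + S))/S))/3 = -((S + j) + 2*(j/7 + ((1 + j)/(5 + S))/S))/3 = -((S + j) + 2*(j/7 + (1 + j)/(S*(5 + S))))/3 = -((S + j) + (2*j/7 + 2*(1 + j)/(S*(5 + S))))/3 = -(S + 9*j/7 + 2*(1 + j)/(S*(5 + S)))/3 = -3*j/7 - S/3 - 2*(1 + j)/(3*S*(5 + S)))
(-90062 + 1356) + (190848 + Q(-70, -279)) = (-90062 + 1356) + (190848 + (1/21)*(-14 - 14*(-70) - 2*(-279)*(-70)*(5 - 279) + 7*(-279)*(5 - 279)*(-1*(-279) - 1*(-70)))/(-279*(5 - 279))) = -88706 + (190848 + (1/21)*(-1/279)*(-14 + 980 - 2*(-279)*(-70)*(-274) + 7*(-279)*(-274)*(279 + 70))/(-274)) = -88706 + (190848 + (1/21)*(-1/279)*(-1/274)*(-14 + 980 + 10702440 + 7*(-279)*(-274)*349)) = -88706 + (190848 + (1/21)*(-1/279)*(-1/274)*(-14 + 980 + 10702440 + 186757578)) = -88706 + (190848 + (1/21)*(-1/279)*(-1/274)*197460984) = -88706 + (190848 + 4701452/38223) = -88706 + 7299484556/38223 = 3908875118/38223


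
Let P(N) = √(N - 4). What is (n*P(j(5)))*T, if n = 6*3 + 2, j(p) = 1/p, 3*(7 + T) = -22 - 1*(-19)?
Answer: -32*I*√95 ≈ -311.9*I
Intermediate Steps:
T = -8 (T = -7 + (-22 - 1*(-19))/3 = -7 + (-22 + 19)/3 = -7 + (⅓)*(-3) = -7 - 1 = -8)
n = 20 (n = 18 + 2 = 20)
P(N) = √(-4 + N)
(n*P(j(5)))*T = (20*√(-4 + 1/5))*(-8) = (20*√(-4 + ⅕))*(-8) = (20*√(-19/5))*(-8) = (20*(I*√95/5))*(-8) = (4*I*√95)*(-8) = -32*I*√95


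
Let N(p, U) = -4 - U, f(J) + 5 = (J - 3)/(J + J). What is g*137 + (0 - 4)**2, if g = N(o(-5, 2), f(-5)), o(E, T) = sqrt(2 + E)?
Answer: 217/5 ≈ 43.400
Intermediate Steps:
f(J) = -5 + (-3 + J)/(2*J) (f(J) = -5 + (J - 3)/(J + J) = -5 + (-3 + J)/((2*J)) = -5 + (-3 + J)*(1/(2*J)) = -5 + (-3 + J)/(2*J))
g = 1/5 (g = -4 - 3*(-1 - 3*(-5))/(2*(-5)) = -4 - 3*(-1)*(-1 + 15)/(2*5) = -4 - 3*(-1)*14/(2*5) = -4 - 1*(-21/5) = -4 + 21/5 = 1/5 ≈ 0.20000)
g*137 + (0 - 4)**2 = (1/5)*137 + (0 - 4)**2 = 137/5 + (-4)**2 = 137/5 + 16 = 217/5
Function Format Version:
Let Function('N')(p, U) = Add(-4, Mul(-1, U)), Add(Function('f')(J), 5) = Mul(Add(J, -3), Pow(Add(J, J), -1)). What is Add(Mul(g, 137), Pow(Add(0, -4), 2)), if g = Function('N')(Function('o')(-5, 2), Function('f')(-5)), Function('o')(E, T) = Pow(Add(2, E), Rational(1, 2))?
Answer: Rational(217, 5) ≈ 43.400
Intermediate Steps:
Function('f')(J) = Add(-5, Mul(Rational(1, 2), Pow(J, -1), Add(-3, J))) (Function('f')(J) = Add(-5, Mul(Add(J, -3), Pow(Add(J, J), -1))) = Add(-5, Mul(Add(-3, J), Pow(Mul(2, J), -1))) = Add(-5, Mul(Add(-3, J), Mul(Rational(1, 2), Pow(J, -1)))) = Add(-5, Mul(Rational(1, 2), Pow(J, -1), Add(-3, J))))
g = Rational(1, 5) (g = Add(-4, Mul(-1, Mul(Rational(3, 2), Pow(-5, -1), Add(-1, Mul(-3, -5))))) = Add(-4, Mul(-1, Mul(Rational(3, 2), Rational(-1, 5), Add(-1, 15)))) = Add(-4, Mul(-1, Mul(Rational(3, 2), Rational(-1, 5), 14))) = Add(-4, Mul(-1, Rational(-21, 5))) = Add(-4, Rational(21, 5)) = Rational(1, 5) ≈ 0.20000)
Add(Mul(g, 137), Pow(Add(0, -4), 2)) = Add(Mul(Rational(1, 5), 137), Pow(Add(0, -4), 2)) = Add(Rational(137, 5), Pow(-4, 2)) = Add(Rational(137, 5), 16) = Rational(217, 5)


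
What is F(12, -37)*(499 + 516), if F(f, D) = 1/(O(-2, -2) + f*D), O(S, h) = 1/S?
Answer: -290/127 ≈ -2.2835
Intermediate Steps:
F(f, D) = 1/(-1/2 + D*f) (F(f, D) = 1/(1/(-2) + f*D) = 1/(-1/2 + D*f))
F(12, -37)*(499 + 516) = (2/(-1 + 2*(-37)*12))*(499 + 516) = (2/(-1 - 888))*1015 = (2/(-889))*1015 = (2*(-1/889))*1015 = -2/889*1015 = -290/127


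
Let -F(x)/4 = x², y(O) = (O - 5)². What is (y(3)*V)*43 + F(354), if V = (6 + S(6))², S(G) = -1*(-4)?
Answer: -484064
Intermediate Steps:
y(O) = (-5 + O)²
S(G) = 4
V = 100 (V = (6 + 4)² = 10² = 100)
F(x) = -4*x²
(y(3)*V)*43 + F(354) = ((-5 + 3)²*100)*43 - 4*354² = ((-2)²*100)*43 - 4*125316 = (4*100)*43 - 501264 = 400*43 - 501264 = 17200 - 501264 = -484064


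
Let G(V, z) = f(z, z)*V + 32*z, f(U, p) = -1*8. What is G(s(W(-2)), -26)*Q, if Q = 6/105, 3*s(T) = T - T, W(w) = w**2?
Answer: -1664/35 ≈ -47.543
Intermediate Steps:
f(U, p) = -8
s(T) = 0 (s(T) = (T - T)/3 = (1/3)*0 = 0)
Q = 2/35 (Q = 6*(1/105) = 2/35 ≈ 0.057143)
G(V, z) = -8*V + 32*z
G(s(W(-2)), -26)*Q = (-8*0 + 32*(-26))*(2/35) = (0 - 832)*(2/35) = -832*2/35 = -1664/35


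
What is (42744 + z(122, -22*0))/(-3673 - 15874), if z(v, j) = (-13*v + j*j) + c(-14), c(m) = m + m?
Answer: -41130/19547 ≈ -2.1042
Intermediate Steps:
c(m) = 2*m
z(v, j) = -28 + j² - 13*v (z(v, j) = (-13*v + j*j) + 2*(-14) = (-13*v + j²) - 28 = (j² - 13*v) - 28 = -28 + j² - 13*v)
(42744 + z(122, -22*0))/(-3673 - 15874) = (42744 + (-28 + (-22*0)² - 13*122))/(-3673 - 15874) = (42744 + (-28 + 0² - 1586))/(-19547) = (42744 + (-28 + 0 - 1586))*(-1/19547) = (42744 - 1614)*(-1/19547) = 41130*(-1/19547) = -41130/19547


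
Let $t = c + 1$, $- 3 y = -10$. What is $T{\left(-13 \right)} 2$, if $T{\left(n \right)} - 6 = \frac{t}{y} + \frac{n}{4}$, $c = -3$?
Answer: $\frac{43}{10} \approx 4.3$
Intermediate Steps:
$y = \frac{10}{3}$ ($y = \left(- \frac{1}{3}\right) \left(-10\right) = \frac{10}{3} \approx 3.3333$)
$t = -2$ ($t = -3 + 1 = -2$)
$T{\left(n \right)} = \frac{27}{5} + \frac{n}{4}$ ($T{\left(n \right)} = 6 + \left(- \frac{2}{\frac{10}{3}} + \frac{n}{4}\right) = 6 + \left(\left(-2\right) \frac{3}{10} + n \frac{1}{4}\right) = 6 + \left(- \frac{3}{5} + \frac{n}{4}\right) = \frac{27}{5} + \frac{n}{4}$)
$T{\left(-13 \right)} 2 = \left(\frac{27}{5} + \frac{1}{4} \left(-13\right)\right) 2 = \left(\frac{27}{5} - \frac{13}{4}\right) 2 = \frac{43}{20} \cdot 2 = \frac{43}{10}$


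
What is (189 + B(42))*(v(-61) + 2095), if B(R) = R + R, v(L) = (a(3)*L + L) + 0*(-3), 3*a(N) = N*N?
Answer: 505323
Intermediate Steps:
a(N) = N²/3 (a(N) = (N*N)/3 = N²/3)
v(L) = 4*L (v(L) = (((⅓)*3²)*L + L) + 0*(-3) = (((⅓)*9)*L + L) + 0 = (3*L + L) + 0 = 4*L + 0 = 4*L)
B(R) = 2*R
(189 + B(42))*(v(-61) + 2095) = (189 + 2*42)*(4*(-61) + 2095) = (189 + 84)*(-244 + 2095) = 273*1851 = 505323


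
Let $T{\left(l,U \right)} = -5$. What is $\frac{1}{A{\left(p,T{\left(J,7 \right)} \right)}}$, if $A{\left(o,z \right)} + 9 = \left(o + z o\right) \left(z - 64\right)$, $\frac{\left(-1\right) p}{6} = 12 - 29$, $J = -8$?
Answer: $\frac{1}{28143} \approx 3.5533 \cdot 10^{-5}$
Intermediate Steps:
$p = 102$ ($p = - 6 \left(12 - 29\right) = \left(-6\right) \left(-17\right) = 102$)
$A{\left(o,z \right)} = -9 + \left(-64 + z\right) \left(o + o z\right)$ ($A{\left(o,z \right)} = -9 + \left(o + z o\right) \left(z - 64\right) = -9 + \left(o + o z\right) \left(-64 + z\right) = -9 + \left(-64 + z\right) \left(o + o z\right)$)
$\frac{1}{A{\left(p,T{\left(J,7 \right)} \right)}} = \frac{1}{-9 - 6528 + 102 \left(-5\right)^{2} - 6426 \left(-5\right)} = \frac{1}{-9 - 6528 + 102 \cdot 25 + 32130} = \frac{1}{-9 - 6528 + 2550 + 32130} = \frac{1}{28143}$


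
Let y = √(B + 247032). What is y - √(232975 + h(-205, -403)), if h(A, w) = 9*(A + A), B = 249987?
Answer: √497019 - √229285 ≈ 226.16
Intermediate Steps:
h(A, w) = 18*A (h(A, w) = 9*(2*A) = 18*A)
y = √497019 (y = √(249987 + 247032) = √497019 ≈ 705.00)
y - √(232975 + h(-205, -403)) = √497019 - √(232975 + 18*(-205)) = √497019 - √(232975 - 3690) = √497019 - √229285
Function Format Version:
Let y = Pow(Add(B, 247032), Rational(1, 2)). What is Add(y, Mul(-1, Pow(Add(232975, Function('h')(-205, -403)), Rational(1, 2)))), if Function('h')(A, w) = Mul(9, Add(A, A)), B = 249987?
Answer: Add(Pow(497019, Rational(1, 2)), Mul(-1, Pow(229285, Rational(1, 2)))) ≈ 226.16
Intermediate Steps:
Function('h')(A, w) = Mul(18, A) (Function('h')(A, w) = Mul(9, Mul(2, A)) = Mul(18, A))
y = Pow(497019, Rational(1, 2)) (y = Pow(Add(249987, 247032), Rational(1, 2)) = Pow(497019, Rational(1, 2)) ≈ 705.00)
Add(y, Mul(-1, Pow(Add(232975, Function('h')(-205, -403)), Rational(1, 2)))) = Add(Pow(497019, Rational(1, 2)), Mul(-1, Pow(Add(232975, Mul(18, -205)), Rational(1, 2)))) = Add(Pow(497019, Rational(1, 2)), Mul(-1, Pow(Add(232975, -3690), Rational(1, 2)))) = Add(Pow(497019, Rational(1, 2)), Mul(-1, Pow(229285, Rational(1, 2))))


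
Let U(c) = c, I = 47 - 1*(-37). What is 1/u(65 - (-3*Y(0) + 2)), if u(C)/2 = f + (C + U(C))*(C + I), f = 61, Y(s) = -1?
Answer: 1/34682 ≈ 2.8833e-5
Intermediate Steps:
I = 84 (I = 47 + 37 = 84)
u(C) = 122 + 4*C*(84 + C) (u(C) = 2*(61 + (C + C)*(C + 84)) = 2*(61 + (2*C)*(84 + C)) = 2*(61 + 2*C*(84 + C)) = 122 + 4*C*(84 + C))
1/u(65 - (-3*Y(0) + 2)) = 1/(122 + 4*(65 - (-3*(-1) + 2))² + 336*(65 - (-3*(-1) + 2))) = 1/(122 + 4*(65 - (3 + 2))² + 336*(65 - (3 + 2))) = 1/(122 + 4*(65 - 1*5)² + 336*(65 - 1*5)) = 1/(122 + 4*(65 - 5)² + 336*(65 - 5)) = 1/(122 + 4*60² + 336*60) = 1/(122 + 4*3600 + 20160) = 1/(122 + 14400 + 20160) = 1/34682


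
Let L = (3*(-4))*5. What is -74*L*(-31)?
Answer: -137640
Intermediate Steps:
L = -60 (L = -12*5 = -60)
-74*L*(-31) = -74*(-60)*(-31) = 4440*(-31) = -137640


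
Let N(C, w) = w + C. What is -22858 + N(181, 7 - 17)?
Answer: -22687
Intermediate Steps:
N(C, w) = C + w
-22858 + N(181, 7 - 17) = -22858 + (181 + (7 - 17)) = -22858 + (181 - 10) = -22858 + 171 = -22687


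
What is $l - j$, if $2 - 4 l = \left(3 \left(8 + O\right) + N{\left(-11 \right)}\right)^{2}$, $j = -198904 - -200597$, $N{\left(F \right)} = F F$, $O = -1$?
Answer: $- \frac{13467}{2} \approx -6733.5$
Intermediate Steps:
$N{\left(F \right)} = F^{2}$
$j = 1693$ ($j = -198904 + 200597 = 1693$)
$l = - \frac{10081}{2}$ ($l = \frac{1}{2} - \frac{\left(3 \left(8 - 1\right) + \left(-11\right)^{2}\right)^{2}}{4} = \frac{1}{2} - \frac{\left(3 \cdot 7 + 121\right)^{2}}{4} = \frac{1}{2} - \frac{\left(21 + 121\right)^{2}}{4} = \frac{1}{2} - \frac{142^{2}}{4} = \frac{1}{2} - 5041 = - \frac{10081}{2} \approx -5040.5$)
$l - j = - \frac{10081}{2} - 1693 = - \frac{13467}{2}$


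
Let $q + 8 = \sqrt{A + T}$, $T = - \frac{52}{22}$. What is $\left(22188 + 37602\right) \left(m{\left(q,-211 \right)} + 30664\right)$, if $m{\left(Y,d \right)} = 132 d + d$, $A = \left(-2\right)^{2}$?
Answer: $155513790$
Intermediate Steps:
$T = - \frac{26}{11}$ ($T = - \frac{52}{22} = \left(-1\right) \frac{26}{11} = - \frac{26}{11} \approx -2.3636$)
$A = 4$
$q = -8 + \frac{3 \sqrt{22}}{11}$ ($q = -8 + \sqrt{4 - \frac{26}{11}} = -8 + \sqrt{\frac{18}{11}} = -8 + \frac{3 \sqrt{22}}{11} \approx -6.7208$)
$m{\left(Y,d \right)} = 133 d$
$\left(22188 + 37602\right) \left(m{\left(q,-211 \right)} + 30664\right) = \left(22188 + 37602\right) \left(133 \left(-211\right) + 30664\right) = 59790 \left(-28063 + 30664\right) = 59790 \cdot 2601 = 155513790$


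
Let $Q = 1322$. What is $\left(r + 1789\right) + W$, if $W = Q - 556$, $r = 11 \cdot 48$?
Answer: $3083$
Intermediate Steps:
$r = 528$
$W = 766$ ($W = 1322 - 556 = 766$)
$\left(r + 1789\right) + W = \left(528 + 1789\right) + 766 = 2317 + 766 = 3083$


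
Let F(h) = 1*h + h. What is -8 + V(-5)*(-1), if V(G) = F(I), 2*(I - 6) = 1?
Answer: -21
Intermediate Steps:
I = 13/2 (I = 6 + (½)*1 = 6 + ½ = 13/2 ≈ 6.5000)
F(h) = 2*h (F(h) = h + h = 2*h)
V(G) = 13 (V(G) = 2*(13/2) = 13)
-8 + V(-5)*(-1) = -8 + 13*(-1) = -8 - 13 = -21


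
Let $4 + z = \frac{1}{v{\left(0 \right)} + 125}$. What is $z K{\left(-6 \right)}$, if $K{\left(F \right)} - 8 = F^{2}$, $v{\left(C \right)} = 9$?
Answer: $- \frac{11770}{67} \approx -175.67$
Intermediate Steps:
$K{\left(F \right)} = 8 + F^{2}$
$z = - \frac{535}{134}$ ($z = -4 + \frac{1}{9 + 125} = -4 + \frac{1}{134} = - \frac{535}{134} \approx -3.9925$)
$z K{\left(-6 \right)} = - \frac{535 \left(8 + \left(-6\right)^{2}\right)}{134} = - \frac{535 \left(8 + 36\right)}{134} = \left(- \frac{535}{134}\right) 44 = - \frac{11770}{67}$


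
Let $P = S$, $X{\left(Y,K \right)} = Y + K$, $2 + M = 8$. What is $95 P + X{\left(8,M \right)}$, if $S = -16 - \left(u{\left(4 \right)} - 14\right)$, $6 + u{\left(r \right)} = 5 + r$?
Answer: $-461$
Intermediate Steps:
$u{\left(r \right)} = -1 + r$ ($u{\left(r \right)} = -6 + \left(5 + r\right) = -1 + r$)
$M = 6$ ($M = -2 + 8 = 6$)
$S = -5$ ($S = -16 - \left(\left(-1 + 4\right) - 14\right) = -16 - \left(3 - 14\right) = -16 - -11 = -16 + 11 = -5$)
$X{\left(Y,K \right)} = K + Y$
$P = -5$
$95 P + X{\left(8,M \right)} = 95 \left(-5\right) + \left(6 + 8\right) = -475 + 14 = -461$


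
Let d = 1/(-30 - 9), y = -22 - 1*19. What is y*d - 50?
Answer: -1909/39 ≈ -48.949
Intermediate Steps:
y = -41 (y = -22 - 19 = -41)
d = -1/39 (d = 1/(-39) = -1/39 ≈ -0.025641)
y*d - 50 = -41*(-1/39) - 50 = 41/39 - 50 = -1909/39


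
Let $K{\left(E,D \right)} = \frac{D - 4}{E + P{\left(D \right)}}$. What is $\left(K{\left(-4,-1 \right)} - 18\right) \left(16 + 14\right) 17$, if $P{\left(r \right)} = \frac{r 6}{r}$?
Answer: $-10455$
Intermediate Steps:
$P{\left(r \right)} = 6$ ($P{\left(r \right)} = \frac{6 r}{r} = 6$)
$K{\left(E,D \right)} = \frac{-4 + D}{6 + E}$ ($K{\left(E,D \right)} = \frac{D - 4}{E + 6} = \frac{-4 + D}{6 + E}$)
$\left(K{\left(-4,-1 \right)} - 18\right) \left(16 + 14\right) 17 = \left(\frac{-4 - 1}{6 - 4} - 18\right) \left(16 + 14\right) 17 = \left(\frac{1}{2} \left(-5\right) - 18\right) 30 \cdot 17 = \left(- \frac{5}{2} - 18\right) 30 \cdot 17 = \left(- \frac{41}{2}\right) 30 \cdot 17 = \left(-615\right) 17 = -10455$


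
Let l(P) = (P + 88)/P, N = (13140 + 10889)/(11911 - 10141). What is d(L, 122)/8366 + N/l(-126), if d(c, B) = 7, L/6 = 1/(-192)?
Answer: 1055409341/23445715 ≈ 45.015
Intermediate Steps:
L = -1/32 (L = 6/(-192) = 6*(-1/192) = -1/32 ≈ -0.031250)
N = 24029/1770 ≈ 13.576
l(P) = (88 + P)/P
d(L, 122)/8366 + N/l(-126) = 7/8366 + 24029/(1770*(((88 - 126)/(-126)))) = 7*(1/8366) + 24029/(1770*((-1/126*(-38)))) = 7/8366 + 24029/(1770*(19/63)) = 7/8366 + (24029/1770)*(63/19) = 7/8366 + 504609/11210 = 1055409341/23445715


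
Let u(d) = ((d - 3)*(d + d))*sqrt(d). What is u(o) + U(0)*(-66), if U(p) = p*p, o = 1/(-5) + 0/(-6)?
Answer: 32*I*sqrt(5)/125 ≈ 0.57243*I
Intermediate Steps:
o = -1/5 (o = 1*(-1/5) + 0*(-1/6) = -1/5 + 0 = -1/5 ≈ -0.20000)
u(d) = 2*d**(3/2)*(-3 + d) (u(d) = ((-3 + d)*(2*d))*sqrt(d) = (2*d*(-3 + d))*sqrt(d) = 2*d**(3/2)*(-3 + d))
U(p) = p**2
u(o) + U(0)*(-66) = 2*(-1/5)**(3/2)*(-3 - 1/5) + 0**2*(-66) = 2*(-I*sqrt(5)/25)*(-16/5) + 0*(-66) = 32*I*sqrt(5)/125 + 0 = 32*I*sqrt(5)/125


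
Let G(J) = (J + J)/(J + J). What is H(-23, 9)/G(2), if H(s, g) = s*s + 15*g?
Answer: 664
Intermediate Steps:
H(s, g) = s² + 15*g
G(J) = 1 (G(J) = (2*J)/((2*J)) = (2*J)*(1/(2*J)) = 1)
H(-23, 9)/G(2) = ((-23)² + 15*9)/1 = (529 + 135)*1 = 664*1 = 664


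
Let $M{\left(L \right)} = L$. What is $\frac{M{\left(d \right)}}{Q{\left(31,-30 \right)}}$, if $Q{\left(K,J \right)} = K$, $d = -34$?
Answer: $- \frac{34}{31} \approx -1.0968$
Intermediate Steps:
$\frac{M{\left(d \right)}}{Q{\left(31,-30 \right)}} = - \frac{34}{31}$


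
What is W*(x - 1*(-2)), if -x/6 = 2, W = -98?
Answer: 980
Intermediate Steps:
x = -12 (x = -6*2 = -12)
W*(x - 1*(-2)) = -98*(-12 - 1*(-2)) = -98*(-12 + 2) = -98*(-10) = 980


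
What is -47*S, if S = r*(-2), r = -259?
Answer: -24346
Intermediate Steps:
S = 518 (S = -259*(-2) = 518)
-47*S = -47*518 = -24346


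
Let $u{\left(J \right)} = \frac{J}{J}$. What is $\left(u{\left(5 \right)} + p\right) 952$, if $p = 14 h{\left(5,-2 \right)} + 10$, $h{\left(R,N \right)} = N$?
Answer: $-16184$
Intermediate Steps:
$p = -18$ ($p = 14 \left(-2\right) + 10 = -28 + 10 = -18$)
$u{\left(J \right)} = 1$
$\left(u{\left(5 \right)} + p\right) 952 = \left(1 - 18\right) 952 = \left(-17\right) 952 = -16184$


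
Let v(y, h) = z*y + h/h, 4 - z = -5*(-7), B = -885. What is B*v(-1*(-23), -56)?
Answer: 630120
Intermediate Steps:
z = -31 (z = 4 - (-5)*(-7) = 4 - 1*35 = 4 - 35 = -31)
v(y, h) = 1 - 31*y (v(y, h) = -31*y + h/h = -31*y + 1 = 1 - 31*y)
B*v(-1*(-23), -56) = -885*(1 - (-31)*(-23)) = -885*(1 - 31*23) = -885*(1 - 713) = -885*(-712) = 630120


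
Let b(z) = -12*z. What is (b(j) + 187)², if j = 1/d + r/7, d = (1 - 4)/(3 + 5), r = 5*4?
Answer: 1671849/49 ≈ 34119.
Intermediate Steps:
r = 20
d = -3/8 ≈ -0.37500
j = 4/21 (j = 1/(-3/8) + 20/7 = 1*(-8/3) + 20*(⅐) = -8/3 + 20/7 = 4/21 ≈ 0.19048)
(b(j) + 187)² = (-12*4/21 + 187)² = (-16/7 + 187)² = (1293/7)² = 1671849/49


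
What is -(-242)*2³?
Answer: 1936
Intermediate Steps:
-(-242)*2³ = -(-242)*8 = -11*(-176) = 1936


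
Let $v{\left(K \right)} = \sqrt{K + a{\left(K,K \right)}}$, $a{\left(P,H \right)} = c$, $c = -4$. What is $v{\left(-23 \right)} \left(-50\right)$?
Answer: $- 150 i \sqrt{3} \approx - 259.81 i$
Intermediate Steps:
$a{\left(P,H \right)} = -4$
$v{\left(K \right)} = \sqrt{-4 + K}$ ($v{\left(K \right)} = \sqrt{K - 4} = \sqrt{-4 + K}$)
$v{\left(-23 \right)} \left(-50\right) = \sqrt{-4 - 23} \left(-50\right) = \sqrt{-27} \left(-50\right) = 3 i \sqrt{3} \left(-50\right) = - 150 i \sqrt{3}$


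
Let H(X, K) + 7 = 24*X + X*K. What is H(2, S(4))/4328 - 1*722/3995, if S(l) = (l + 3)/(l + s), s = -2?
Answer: -366632/2161295 ≈ -0.16964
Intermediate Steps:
S(l) = (3 + l)/(-2 + l) (S(l) = (l + 3)/(l - 2) = (3 + l)/(-2 + l))
H(X, K) = -7 + 24*X + K*X (H(X, K) = -7 + (24*X + X*K) = -7 + (24*X + K*X) = -7 + 24*X + K*X)
H(2, S(4))/4328 - 1*722/3995 = (-7 + 24*2 + ((3 + 4)/(-2 + 4))*2)/4328 - 1*722/3995 = (-7 + 48 + (7/2)*2)*(1/4328) - 722*1/3995 = (-7 + 48 + ((½)*7)*2)*(1/4328) - 722/3995 = (-7 + 48 + (7/2)*2)*(1/4328) - 722/3995 = (-7 + 48 + 7)*(1/4328) - 722/3995 = 48*(1/4328) - 722/3995 = 6/541 - 722/3995 = -366632/2161295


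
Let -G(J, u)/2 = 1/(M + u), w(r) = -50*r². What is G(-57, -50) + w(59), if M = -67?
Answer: -20363848/117 ≈ -1.7405e+5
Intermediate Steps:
G(J, u) = -2/(-67 + u)
G(-57, -50) + w(59) = -2/(-67 - 50) - 50*59² = -2/(-117) - 50*3481 = -2*(-1/117) - 174050 = 2/117 - 174050 = -20363848/117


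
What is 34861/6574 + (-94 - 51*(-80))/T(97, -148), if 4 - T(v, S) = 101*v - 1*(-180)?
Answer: 321464789/65562502 ≈ 4.9032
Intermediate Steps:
T(v, S) = -176 - 101*v (T(v, S) = 4 - (101*v - 1*(-180)) = 4 - (101*v + 180) = 4 - (180 + 101*v) = 4 + (-180 - 101*v) = -176 - 101*v)
34861/6574 + (-94 - 51*(-80))/T(97, -148) = 34861/6574 + (-94 - 51*(-80))/(-176 - 101*97) = 34861*(1/6574) + (-94 + 4080)/(-176 - 9797) = 34861/6574 + 3986/(-9973) = 34861/6574 + 3986*(-1/9973) = 34861/6574 - 3986/9973 = 321464789/65562502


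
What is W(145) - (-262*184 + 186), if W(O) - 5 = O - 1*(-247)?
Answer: 48419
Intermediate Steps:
W(O) = 252 + O (W(O) = 5 + (O - 1*(-247)) = 5 + (O + 247) = 5 + (247 + O) = 252 + O)
W(145) - (-262*184 + 186) = (252 + 145) - (-262*184 + 186) = 397 - (-48208 + 186) = 397 - 1*(-48022) = 397 + 48022 = 48419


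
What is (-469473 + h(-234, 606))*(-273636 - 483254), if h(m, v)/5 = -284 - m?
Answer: 355528641470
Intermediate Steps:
h(m, v) = -1420 - 5*m (h(m, v) = 5*(-284 - m) = -1420 - 5*m)
(-469473 + h(-234, 606))*(-273636 - 483254) = (-469473 + (-1420 - 5*(-234)))*(-273636 - 483254) = (-469473 + (-1420 + 1170))*(-756890) = (-469473 - 250)*(-756890) = -469723*(-756890) = 355528641470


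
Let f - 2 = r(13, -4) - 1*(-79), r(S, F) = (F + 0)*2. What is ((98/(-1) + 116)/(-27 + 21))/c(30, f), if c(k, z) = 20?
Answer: -3/20 ≈ -0.15000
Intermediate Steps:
r(S, F) = 2*F (r(S, F) = F*2 = 2*F)
f = 73 (f = 2 + (2*(-4) - 1*(-79)) = 2 + (-8 + 79) = 2 + 71 = 73)
((98/(-1) + 116)/(-27 + 21))/c(30, f) = ((98/(-1) + 116)/(-27 + 21))/20 = ((98*(-1) + 116)/(-6))*(1/20) = -(-98 + 116)/6*(1/20) = -1/6*18*(1/20) = -3*1/20 = -3/20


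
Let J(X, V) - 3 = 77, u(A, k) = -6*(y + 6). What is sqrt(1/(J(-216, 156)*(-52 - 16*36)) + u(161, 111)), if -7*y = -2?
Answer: I*sqrt(72882201665)/43960 ≈ 6.1412*I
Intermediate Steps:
y = 2/7 (y = -1/7*(-2) = 2/7 ≈ 0.28571)
u(A, k) = -264/7 (u(A, k) = -6*(2/7 + 6) = -6*44/7 = -264/7)
J(X, V) = 80 (J(X, V) = 3 + 77 = 80)
sqrt(1/(J(-216, 156)*(-52 - 16*36)) + u(161, 111)) = sqrt(1/(80*(-52 - 16*36)) - 264/7) = sqrt(1/(80*(-52 - 576)) - 264/7) = sqrt((1/80)/(-628) - 264/7) = sqrt((1/80)*(-1/628) - 264/7) = sqrt(-1/50240 - 264/7) = sqrt(-13263367/351680) = I*sqrt(72882201665)/43960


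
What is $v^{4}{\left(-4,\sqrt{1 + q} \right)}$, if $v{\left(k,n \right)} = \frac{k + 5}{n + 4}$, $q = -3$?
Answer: $\frac{1}{\left(4 + i \sqrt{2}\right)^{4}} \approx 0.00064777 - 0.0030177 i$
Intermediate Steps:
$v{\left(k,n \right)} = \frac{5 + k}{4 + n}$
$v^{4}{\left(-4,\sqrt{1 + q} \right)} = \left(\frac{5 - 4}{4 + \sqrt{1 - 3}}\right)^{4} = \left(\frac{1}{4 + \sqrt{-2}} \cdot 1\right)^{4} = \left(\frac{1}{4 + i \sqrt{2}} \cdot 1\right)^{4} = \left(\frac{1}{4 + i \sqrt{2}}\right)^{4} = \frac{1}{\left(4 + i \sqrt{2}\right)^{4}}$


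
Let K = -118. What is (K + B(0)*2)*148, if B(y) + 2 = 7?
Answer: -15984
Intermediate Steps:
B(y) = 5 (B(y) = -2 + 7 = 5)
(K + B(0)*2)*148 = (-118 + 5*2)*148 = (-118 + 10)*148 = -108*148 = -15984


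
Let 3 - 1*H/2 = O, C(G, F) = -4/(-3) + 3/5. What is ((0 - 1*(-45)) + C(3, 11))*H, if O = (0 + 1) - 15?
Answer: 23936/15 ≈ 1595.7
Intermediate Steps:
C(G, F) = 29/15 (C(G, F) = -4*(-⅓) + 3*(⅕) = 4/3 + ⅗ = 29/15)
O = -14 (O = 1 - 15 = -14)
H = 34 (H = 6 - 2*(-14) = 6 + 28 = 34)
((0 - 1*(-45)) + C(3, 11))*H = ((0 - 1*(-45)) + 29/15)*34 = ((0 + 45) + 29/15)*34 = (45 + 29/15)*34 = (704/15)*34 = 23936/15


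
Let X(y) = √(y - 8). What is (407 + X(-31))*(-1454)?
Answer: -591778 - 1454*I*√39 ≈ -5.9178e+5 - 9080.2*I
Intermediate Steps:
X(y) = √(-8 + y)
(407 + X(-31))*(-1454) = (407 + √(-8 - 31))*(-1454) = (407 + √(-39))*(-1454) = (407 + I*√39)*(-1454) = -591778 - 1454*I*√39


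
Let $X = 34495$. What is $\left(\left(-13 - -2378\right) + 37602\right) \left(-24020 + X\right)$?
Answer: $418654325$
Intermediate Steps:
$\left(\left(-13 - -2378\right) + 37602\right) \left(-24020 + X\right) = \left(\left(-13 - -2378\right) + 37602\right) \left(-24020 + 34495\right) = \left(\left(-13 + 2378\right) + 37602\right) 10475 = \left(2365 + 37602\right) 10475 = 39967 \cdot 10475 = 418654325$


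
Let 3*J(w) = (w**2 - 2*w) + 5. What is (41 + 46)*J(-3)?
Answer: 580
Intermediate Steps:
J(w) = 5/3 - 2*w/3 + w**2/3 (J(w) = ((w**2 - 2*w) + 5)/3 = (5 + w**2 - 2*w)/3 = 5/3 - 2*w/3 + w**2/3)
(41 + 46)*J(-3) = (41 + 46)*(5/3 - 2/3*(-3) + (1/3)*(-3)**2) = 87*(5/3 + 2 + (1/3)*9) = 87*(5/3 + 2 + 3) = 87*(20/3) = 580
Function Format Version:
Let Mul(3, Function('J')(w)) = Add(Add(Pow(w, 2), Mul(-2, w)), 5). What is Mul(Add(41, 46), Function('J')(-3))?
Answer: 580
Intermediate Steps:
Function('J')(w) = Add(Rational(5, 3), Mul(Rational(-2, 3), w), Mul(Rational(1, 3), Pow(w, 2))) (Function('J')(w) = Mul(Rational(1, 3), Add(Add(Pow(w, 2), Mul(-2, w)), 5)) = Mul(Rational(1, 3), Add(5, Pow(w, 2), Mul(-2, w))) = Add(Rational(5, 3), Mul(Rational(-2, 3), w), Mul(Rational(1, 3), Pow(w, 2))))
Mul(Add(41, 46), Function('J')(-3)) = Mul(Add(41, 46), Add(Rational(5, 3), Mul(Rational(-2, 3), -3), Mul(Rational(1, 3), Pow(-3, 2)))) = Mul(87, Add(Rational(5, 3), 2, Mul(Rational(1, 3), 9))) = Mul(87, Add(Rational(5, 3), 2, 3)) = Mul(87, Rational(20, 3)) = 580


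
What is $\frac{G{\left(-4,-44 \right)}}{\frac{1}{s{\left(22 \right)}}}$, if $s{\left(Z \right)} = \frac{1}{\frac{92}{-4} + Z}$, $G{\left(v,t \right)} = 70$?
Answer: $-70$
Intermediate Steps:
$s{\left(Z \right)} = \frac{1}{-23 + Z}$ ($s{\left(Z \right)} = \frac{1}{92 \left(- \frac{1}{4}\right) + Z} = \frac{1}{-23 + Z}$)
$\frac{G{\left(-4,-44 \right)}}{\frac{1}{s{\left(22 \right)}}} = \frac{70}{\frac{1}{\frac{1}{-23 + 22}}} = \frac{70}{\frac{1}{\frac{1}{-1}}} = \frac{70}{\frac{1}{-1}} = \frac{70}{-1} = 70 \left(-1\right) = -70$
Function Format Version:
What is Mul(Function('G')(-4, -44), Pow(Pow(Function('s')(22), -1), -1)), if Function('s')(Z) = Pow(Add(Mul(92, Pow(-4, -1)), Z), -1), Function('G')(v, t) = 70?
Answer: -70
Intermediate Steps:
Function('s')(Z) = Pow(Add(-23, Z), -1) (Function('s')(Z) = Pow(Add(Mul(92, Rational(-1, 4)), Z), -1) = Pow(Add(-23, Z), -1))
Mul(Function('G')(-4, -44), Pow(Pow(Function('s')(22), -1), -1)) = Mul(70, Pow(Pow(Pow(Add(-23, 22), -1), -1), -1)) = Mul(70, Pow(Pow(Pow(-1, -1), -1), -1)) = Mul(70, Pow(Pow(-1, -1), -1)) = Mul(70, Pow(-1, -1)) = Mul(70, -1) = -70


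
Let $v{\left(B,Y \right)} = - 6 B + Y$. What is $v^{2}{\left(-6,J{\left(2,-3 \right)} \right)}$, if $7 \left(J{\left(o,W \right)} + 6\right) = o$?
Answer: $\frac{44944}{49} \approx 917.22$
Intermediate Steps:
$J{\left(o,W \right)} = -6 + \frac{o}{7}$
$v{\left(B,Y \right)} = Y - 6 B$
$v^{2}{\left(-6,J{\left(2,-3 \right)} \right)} = \left(\left(-6 + \frac{1}{7} \cdot 2\right) - -36\right)^{2} = \left(\left(-6 + \frac{2}{7}\right) + 36\right)^{2} = \left(- \frac{40}{7} + 36\right)^{2} = \left(\frac{212}{7}\right)^{2} = \frac{44944}{49}$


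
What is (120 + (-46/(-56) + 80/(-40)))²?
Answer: 11068929/784 ≈ 14119.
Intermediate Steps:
(120 + (-46/(-56) + 80/(-40)))² = (120 + (-46*(-1/56) + 80*(-1/40)))² = (120 + (23/28 - 2))² = (120 - 33/28)² = (3327/28)² = 11068929/784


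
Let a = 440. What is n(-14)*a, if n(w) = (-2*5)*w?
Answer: 61600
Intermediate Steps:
n(w) = -10*w
n(-14)*a = -10*(-14)*440 = 140*440 = 61600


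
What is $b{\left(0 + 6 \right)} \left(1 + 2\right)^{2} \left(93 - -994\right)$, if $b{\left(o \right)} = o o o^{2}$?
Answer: $12678768$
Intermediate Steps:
$b{\left(o \right)} = o^{4}$ ($b{\left(o \right)} = o^{2} o^{2} = o^{4}$)
$b{\left(0 + 6 \right)} \left(1 + 2\right)^{2} \left(93 - -994\right) = \left(0 + 6\right)^{4} \left(1 + 2\right)^{2} \left(93 - -994\right) = 6^{4} \cdot 3^{2} \left(93 + 994\right) = 1296 \cdot 9 \cdot 1087 = 11664 \cdot 1087 = 12678768$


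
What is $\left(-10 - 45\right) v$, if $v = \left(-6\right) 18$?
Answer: $5940$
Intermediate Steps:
$v = -108$
$\left(-10 - 45\right) v = \left(-10 - 45\right) \left(-108\right) = \left(-55\right) \left(-108\right) = 5940$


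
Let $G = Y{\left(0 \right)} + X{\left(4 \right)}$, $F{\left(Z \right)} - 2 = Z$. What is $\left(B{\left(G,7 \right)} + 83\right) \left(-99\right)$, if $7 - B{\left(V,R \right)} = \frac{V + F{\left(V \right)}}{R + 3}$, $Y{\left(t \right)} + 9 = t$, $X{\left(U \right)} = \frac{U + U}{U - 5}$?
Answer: $- \frac{46134}{5} \approx -9226.8$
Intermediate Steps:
$X{\left(U \right)} = \frac{2 U}{-5 + U}$
$F{\left(Z \right)} = 2 + Z$
$Y{\left(t \right)} = -9 + t$
$G = -17$ ($G = \left(-9 + 0\right) + 2 \cdot 4 \frac{1}{-5 + 4} = -9 + 2 \cdot 4 \frac{1}{-1} = -9 + 2 \cdot 4 \left(-1\right) = -9 - 8 = -17$)
$B{\left(V,R \right)} = 7 - \frac{2 + 2 V}{3 + R}$ ($B{\left(V,R \right)} = 7 - \frac{V + \left(2 + V\right)}{R + 3} = 7 - \frac{2 + 2 V}{3 + R}$)
$\left(B{\left(G,7 \right)} + 83\right) \left(-99\right) = \left(\frac{19 - -34 + 7 \cdot 7}{3 + 7} + 83\right) \left(-99\right) = \left(\frac{19 + 34 + 49}{10} + 83\right) \left(-99\right) = \left(\frac{1}{10} \cdot 102 + 83\right) \left(-99\right) = \left(\frac{51}{5} + 83\right) \left(-99\right) = \frac{466}{5} \left(-99\right) = - \frac{46134}{5}$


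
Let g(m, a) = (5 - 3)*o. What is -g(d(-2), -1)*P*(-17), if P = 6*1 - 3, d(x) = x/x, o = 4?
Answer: 408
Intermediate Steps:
d(x) = 1
P = 3 (P = 6 - 3 = 3)
g(m, a) = 8 (g(m, a) = (5 - 3)*4 = 2*4 = 8)
-g(d(-2), -1)*P*(-17) = -8*3*(-17) = -24*(-17) = -1*(-408) = 408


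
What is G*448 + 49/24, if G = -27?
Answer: -290255/24 ≈ -12094.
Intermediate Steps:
G*448 + 49/24 = -27*448 + 49/24 = -12096 + 49*(1/24) = -12096 + 49/24 = -290255/24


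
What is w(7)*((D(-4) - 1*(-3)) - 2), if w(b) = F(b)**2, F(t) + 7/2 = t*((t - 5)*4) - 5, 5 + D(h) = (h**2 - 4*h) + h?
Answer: 54150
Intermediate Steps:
D(h) = -5 + h**2 - 3*h (D(h) = -5 + ((h**2 - 4*h) + h) = -5 + (h**2 - 3*h) = -5 + h**2 - 3*h)
F(t) = -17/2 + t*(-20 + 4*t) (F(t) = -7/2 + (t*((t - 5)*4) - 5) = -7/2 + (t*((-5 + t)*4) - 5) = -7/2 + (t*(-20 + 4*t) - 5) = -7/2 + (-5 + t*(-20 + 4*t)) = -17/2 + t*(-20 + 4*t))
w(b) = (-17/2 - 20*b + 4*b**2)**2
w(7)*((D(-4) - 1*(-3)) - 2) = ((17 - 8*7**2 + 40*7)**2/4)*(((-5 + (-4)**2 - 3*(-4)) - 1*(-3)) - 2) = ((17 - 8*49 + 280)**2/4)*(((-5 + 16 + 12) + 3) - 2) = ((17 - 392 + 280)**2/4)*((23 + 3) - 2) = ((1/4)*(-95)**2)*(26 - 2) = ((1/4)*9025)*24 = (9025/4)*24 = 54150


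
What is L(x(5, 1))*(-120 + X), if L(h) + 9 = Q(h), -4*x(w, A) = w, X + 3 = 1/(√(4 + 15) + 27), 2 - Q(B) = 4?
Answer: 960333/710 + 11*√19/710 ≈ 1352.6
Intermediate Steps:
Q(B) = -2 (Q(B) = 2 - 1*4 = 2 - 4 = -2)
X = -3 + 1/(27 + √19) (X = -3 + 1/(√(4 + 15) + 27) = -3 + 1/(√19 + 27) = -3 + 1/(27 + √19) ≈ -2.9681)
x(w, A) = -w/4
L(h) = -11 (L(h) = -9 - 2 = -11)
L(x(5, 1))*(-120 + X) = -11*(-120 + (-2103/710 - √19/710)) = -11*(-87303/710 - √19/710) = 960333/710 + 11*√19/710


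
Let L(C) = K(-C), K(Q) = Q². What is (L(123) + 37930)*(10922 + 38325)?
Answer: 2612996573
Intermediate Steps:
L(C) = C² (L(C) = (-C)² = C²)
(L(123) + 37930)*(10922 + 38325) = (123² + 37930)*(10922 + 38325) = (15129 + 37930)*49247 = 53059*49247 = 2612996573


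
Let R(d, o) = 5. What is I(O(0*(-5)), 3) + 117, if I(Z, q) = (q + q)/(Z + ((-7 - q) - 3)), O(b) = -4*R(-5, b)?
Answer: 1285/11 ≈ 116.82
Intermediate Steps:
O(b) = -20 (O(b) = -4*5 = -20)
I(Z, q) = 2*q/(-10 + Z - q) (I(Z, q) = (2*q)/(Z + (-10 - q)) = (2*q)/(-10 + Z - q) = 2*q/(-10 + Z - q))
I(O(0*(-5)), 3) + 117 = -2*3/(10 + 3 - 1*(-20)) + 117 = -2*3/(10 + 3 + 20) + 117 = -2*3/33 + 117 = -2*3*1/33 + 117 = -2/11 + 117 = 1285/11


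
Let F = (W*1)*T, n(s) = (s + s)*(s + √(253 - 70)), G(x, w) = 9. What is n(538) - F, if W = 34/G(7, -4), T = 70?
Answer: 5207612/9 + 1076*√183 ≈ 5.9318e+5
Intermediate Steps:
n(s) = 2*s*(s + √183) (n(s) = (2*s)*(s + √183) = 2*s*(s + √183))
W = 34/9 ≈ 3.7778
F = 2380/9 (F = ((34/9)*1)*70 = (34/9)*70 = 2380/9 ≈ 264.44)
n(538) - F = 2*538*(538 + √183) - 1*2380/9 = (578888 + 1076*√183) - 2380/9 = 5207612/9 + 1076*√183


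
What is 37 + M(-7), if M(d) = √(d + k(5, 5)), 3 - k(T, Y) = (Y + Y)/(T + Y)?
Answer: 37 + I*√5 ≈ 37.0 + 2.2361*I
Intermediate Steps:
k(T, Y) = 3 - 2*Y/(T + Y) (k(T, Y) = 3 - (Y + Y)/(T + Y) = 3 - 2*Y/(T + Y))
M(d) = √(2 + d) (M(d) = √(d + (5 + 3*5)/(5 + 5)) = √(d + (5 + 15)/10) = √(d + (⅒)*20) = √(d + 2) = √(2 + d))
37 + M(-7) = 37 + √(2 - 7) = 37 + √(-5) = 37 + I*√5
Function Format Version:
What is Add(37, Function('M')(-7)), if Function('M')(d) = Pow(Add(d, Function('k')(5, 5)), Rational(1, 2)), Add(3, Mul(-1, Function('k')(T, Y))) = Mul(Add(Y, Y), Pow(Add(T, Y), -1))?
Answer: Add(37, Mul(I, Pow(5, Rational(1, 2)))) ≈ Add(37.000, Mul(2.2361, I))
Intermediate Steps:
Function('k')(T, Y) = Add(3, Mul(-2, Y, Pow(Add(T, Y), -1))) (Function('k')(T, Y) = Add(3, Mul(-1, Mul(Add(Y, Y), Pow(Add(T, Y), -1)))) = Add(3, Mul(-1, Mul(Mul(2, Y), Pow(Add(T, Y), -1)))) = Add(3, Mul(-1, Mul(2, Y, Pow(Add(T, Y), -1)))) = Add(3, Mul(-2, Y, Pow(Add(T, Y), -1))))
Function('M')(d) = Pow(Add(2, d), Rational(1, 2)) (Function('M')(d) = Pow(Add(d, Mul(Pow(Add(5, 5), -1), Add(5, Mul(3, 5)))), Rational(1, 2)) = Pow(Add(d, Mul(Pow(10, -1), Add(5, 15))), Rational(1, 2)) = Pow(Add(d, Mul(Rational(1, 10), 20)), Rational(1, 2)) = Pow(Add(d, 2), Rational(1, 2)) = Pow(Add(2, d), Rational(1, 2)))
Add(37, Function('M')(-7)) = Add(37, Pow(Add(2, -7), Rational(1, 2))) = Add(37, Pow(-5, Rational(1, 2))) = Add(37, Mul(I, Pow(5, Rational(1, 2))))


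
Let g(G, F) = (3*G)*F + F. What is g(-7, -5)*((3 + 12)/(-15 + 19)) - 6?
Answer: 369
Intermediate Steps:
g(G, F) = F + 3*F*G (g(G, F) = 3*F*G + F = F + 3*F*G)
g(-7, -5)*((3 + 12)/(-15 + 19)) - 6 = (-5*(1 + 3*(-7)))*((3 + 12)/(-15 + 19)) - 6 = (-5*(1 - 21))*(15/4) - 6 = (-5*(-20))*(15*(¼)) - 6 = 100*(15/4) - 6 = 375 - 6 = 369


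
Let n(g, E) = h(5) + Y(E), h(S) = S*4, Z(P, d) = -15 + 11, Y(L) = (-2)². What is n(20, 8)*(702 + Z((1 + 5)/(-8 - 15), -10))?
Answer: 16752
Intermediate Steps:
Y(L) = 4
Z(P, d) = -4
h(S) = 4*S
n(g, E) = 24 (n(g, E) = 4*5 + 4 = 20 + 4 = 24)
n(20, 8)*(702 + Z((1 + 5)/(-8 - 15), -10)) = 24*(702 - 4) = 24*698 = 16752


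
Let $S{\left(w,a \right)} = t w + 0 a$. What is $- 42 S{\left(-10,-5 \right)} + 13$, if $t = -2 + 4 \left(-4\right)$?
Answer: $-7547$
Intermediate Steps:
$t = -18$ ($t = -2 - 16 = -18$)
$S{\left(w,a \right)} = - 18 w$ ($S{\left(w,a \right)} = - 18 w + 0 a = - 18 w + 0 = - 18 w$)
$- 42 S{\left(-10,-5 \right)} + 13 = - 42 \left(\left(-18\right) \left(-10\right)\right) + 13 = \left(-42\right) 180 + 13 = -7560 + 13 = -7547$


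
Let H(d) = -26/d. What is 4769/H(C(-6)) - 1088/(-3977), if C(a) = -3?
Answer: 56927227/103402 ≈ 550.54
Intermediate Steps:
4769/H(C(-6)) - 1088/(-3977) = 4769/((-26/(-3))) - 1088/(-3977) = 4769/((-26*(-⅓))) - 1088*(-1/3977) = 4769/(26/3) + 1088/3977 = 4769*(3/26) + 1088/3977 = 14307/26 + 1088/3977 = 56927227/103402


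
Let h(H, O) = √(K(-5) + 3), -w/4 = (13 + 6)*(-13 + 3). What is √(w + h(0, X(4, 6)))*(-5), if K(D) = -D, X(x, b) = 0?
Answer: -5*√(760 + 2*√2) ≈ -138.10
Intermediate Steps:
w = 760 (w = -4*(13 + 6)*(-13 + 3) = -76*(-10) = -4*(-190) = 760)
h(H, O) = 2*√2 (h(H, O) = √(-1*(-5) + 3) = √(5 + 3) = √8 = 2*√2)
√(w + h(0, X(4, 6)))*(-5) = √(760 + 2*√2)*(-5) = -5*√(760 + 2*√2)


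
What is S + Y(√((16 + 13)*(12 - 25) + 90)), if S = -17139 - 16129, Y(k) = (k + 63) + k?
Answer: -33205 + 2*I*√287 ≈ -33205.0 + 33.882*I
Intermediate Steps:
Y(k) = 63 + 2*k (Y(k) = (63 + k) + k = 63 + 2*k)
S = -33268
S + Y(√((16 + 13)*(12 - 25) + 90)) = -33268 + (63 + 2*√((16 + 13)*(12 - 25) + 90)) = -33268 + (63 + 2*√(29*(-13) + 90)) = -33268 + (63 + 2*√(-377 + 90)) = -33268 + (63 + 2*√(-287)) = -33268 + (63 + 2*(I*√287)) = -33268 + (63 + 2*I*√287) = -33205 + 2*I*√287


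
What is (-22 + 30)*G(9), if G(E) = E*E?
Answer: 648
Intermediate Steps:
G(E) = E**2
(-22 + 30)*G(9) = (-22 + 30)*9**2 = 8*81 = 648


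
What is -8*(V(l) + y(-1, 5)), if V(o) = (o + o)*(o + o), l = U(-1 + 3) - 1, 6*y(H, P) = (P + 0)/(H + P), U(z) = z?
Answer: -101/3 ≈ -33.667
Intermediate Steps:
y(H, P) = P/(6*(H + P)) (y(H, P) = ((P + 0)/(H + P))/6 = (P/(H + P))/6 = P/(6*(H + P)))
l = 1 (l = (-1 + 3) - 1 = 2 - 1 = 1)
V(o) = 4*o**2 (V(o) = (2*o)*(2*o) = 4*o**2)
-8*(V(l) + y(-1, 5)) = -8*(4*1**2 + (1/6)*5/(-1 + 5)) = -8*(4*1 + (1/6)*5/4) = -8*(4 + (1/6)*5*(1/4)) = -8*(4 + 5/24) = -8*101/24 = -101/3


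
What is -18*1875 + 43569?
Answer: 9819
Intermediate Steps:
-18*1875 + 43569 = -33750 + 43569 = 9819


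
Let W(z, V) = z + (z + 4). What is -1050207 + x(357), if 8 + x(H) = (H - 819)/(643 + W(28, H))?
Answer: -738301607/703 ≈ -1.0502e+6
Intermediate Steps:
W(z, V) = 4 + 2*z (W(z, V) = z + (4 + z) = 4 + 2*z)
x(H) = -6443/703 + H/703 (x(H) = -8 + (H - 819)/(643 + (4 + 2*28)) = -8 + (-819 + H)/(643 + (4 + 56)) = -8 + (-819 + H)/(643 + 60) = -8 + (-819 + H)/703 = -8 + (-819 + H)*(1/703) = -8 + (-819/703 + H/703) = -6443/703 + H/703)
-1050207 + x(357) = -1050207 + (-6443/703 + (1/703)*357) = -1050207 + (-6443/703 + 357/703) = -1050207 - 6086/703 = -738301607/703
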